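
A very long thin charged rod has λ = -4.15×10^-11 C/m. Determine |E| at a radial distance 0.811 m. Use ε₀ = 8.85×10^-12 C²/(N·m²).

|E| = 0.92 N/C

Coaxial Gaussian cylinder, radius r = 0.811 m, length L.
Q_enc = λL, so λ_enc = -4.15×10^-11 C/m.
By Gauss's law (flux through the curved wall only), E·2πrL = λ_enc L/ε₀.
E = |λ_enc|/(2πε₀r) = (4.15e-11)/(2π·8.85×10^-12·0.811) = 0.92 N/C.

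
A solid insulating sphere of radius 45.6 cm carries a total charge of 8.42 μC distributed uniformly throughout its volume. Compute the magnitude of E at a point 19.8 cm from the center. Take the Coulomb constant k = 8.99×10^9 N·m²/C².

|E| ≈ 1.58×10^5 N/C

Take a concentric spherical Gaussian surface of radius r = 19.8 cm (r < R).
For a uniform sphere the enclosed fraction is (r/R)³, so Q_enc = (8.42 μC)(0.198/0.456)³ = 6.893×10^-7 C.
By Gauss's law, ∮E·dA = E·4πr² = Q_enc/ε₀.
E = k|Q_enc|/r² = (8.99×10^9)(6.893e-7)/(0.198)² = 1.58e5 N/C.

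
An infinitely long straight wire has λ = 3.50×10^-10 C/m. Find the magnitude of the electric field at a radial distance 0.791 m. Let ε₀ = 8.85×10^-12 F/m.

By cylindrical symmetry E is radial; use a coaxial Gaussian cylinder of radius 0.791 m and length L.
Q_enc = λL, so λ_enc = 3.50×10^-10 C/m.
Since E is radial and uniform over the curved surface, Φ = E·2πrL = Q_enc/ε₀ = λ_enc L/ε₀.
E = |λ_enc|/(2πε₀r) = (3.50×10^-10)/(2π·8.85×10^-12·0.791) = 7.96 N/C.

E = 7.96 V/m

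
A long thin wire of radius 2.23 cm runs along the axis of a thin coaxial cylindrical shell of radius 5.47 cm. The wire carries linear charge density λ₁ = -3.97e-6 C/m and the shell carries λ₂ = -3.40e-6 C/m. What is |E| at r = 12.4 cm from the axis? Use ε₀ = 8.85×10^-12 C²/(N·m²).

By cylindrical symmetry E is radial; use a coaxial Gaussian cylinder of radius 12.4 cm and length L (r > 5.47 cm, enclosing both).
λ_enc = λ₁ + λ₂ = (-3.97×10^-6) + (-3.40×10^-6) = -7.37×10^-6 C/m.
Since E is radial and uniform over the curved surface, Φ = E·2πrL = Q_enc/ε₀ = λ_enc L/ε₀.
E = |λ_enc|/(2πε₀r) = (7.37×10^-6)/(2π·8.85×10^-12·0.124) = 1.07×10^6 N/C.

1.07×10^6 N/C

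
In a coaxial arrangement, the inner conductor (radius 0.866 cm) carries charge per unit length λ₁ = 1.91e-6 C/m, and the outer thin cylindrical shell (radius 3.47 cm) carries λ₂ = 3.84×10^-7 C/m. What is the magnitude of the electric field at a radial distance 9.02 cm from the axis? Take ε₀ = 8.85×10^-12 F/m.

E ≈ 4.57×10^5 N/C

By cylindrical symmetry E is radial; use a coaxial Gaussian cylinder of radius 9.02 cm and length L (r > 3.47 cm, enclosing both).
λ_enc = λ₁ + λ₂ = (1.91×10^-6) + (3.84e-7) = 2.294×10^-6 C/m.
Applying ∮E·dA = Q_enc/ε₀ with the end caps contributing no flux:
E = |λ_enc|/(2πε₀r) = (2.294×10^-6)/(2π·8.85×10^-12·0.0902) = 4.57×10^5 N/C.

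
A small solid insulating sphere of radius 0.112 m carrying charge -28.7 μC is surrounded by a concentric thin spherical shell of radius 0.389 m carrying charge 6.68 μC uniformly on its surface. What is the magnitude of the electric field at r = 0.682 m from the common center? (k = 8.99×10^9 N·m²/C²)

Symmetry ⇒ E = E(r) r̂. Gaussian sphere of radius r = 0.682 m (r > 0.389 m, enclosing both).
Q_enc = (-28.7 μC) + (6.68 μC) = -2.202×10^-5 C.
Since E is radial and uniform over the Gaussian sphere, Φ = E·4πr² = Q_enc/ε₀.
E = k|Q_enc|/r² = (8.99×10^9)(2.202×10^-5)/(0.682)² = 4.26×10^5 N/C.

E ≈ 4.26×10^5 N/C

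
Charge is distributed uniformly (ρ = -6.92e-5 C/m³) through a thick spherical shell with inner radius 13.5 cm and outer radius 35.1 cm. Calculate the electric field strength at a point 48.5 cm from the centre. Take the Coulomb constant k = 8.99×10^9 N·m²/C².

Symmetry ⇒ E = E(r) r̂. Gaussian sphere of radius r = 48.5 cm (r > 35.1 cm, enclosing the whole shell).
Q_enc = ρ·(4π/3)(b³ − a³) = (-6.92e-5)·(4π/3)·((0.351)³ − (0.135)³) = -1.182×10^-5 C.
Since E is radial and uniform over the Gaussian sphere, Φ = E·4πr² = Q_enc/ε₀.
E = k|Q_enc|/r² = (8.99×10^9)(1.182×10^-5)/(0.485)² = 4.52e5 N/C.

4.52e5 N/C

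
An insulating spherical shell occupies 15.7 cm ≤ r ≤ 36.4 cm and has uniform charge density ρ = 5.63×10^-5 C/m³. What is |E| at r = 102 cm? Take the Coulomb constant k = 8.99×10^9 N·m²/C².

By spherical symmetry E is radial; choose a Gaussian sphere of radius r = 102 cm (r > 36.4 cm, enclosing the whole shell).
Q_enc = ρ·(4π/3)(b³ − a³) = (5.63e-5)·(4π/3)·((0.364)³ − (0.157)³) = 1.046×10^-5 C.
Since E is radial and uniform over the Gaussian sphere, Φ = E·4πr² = Q_enc/ε₀.
E = k|Q_enc|/r² = (8.99×10^9)(1.046×10^-5)/(1.02)² = 9.04×10^4 N/C.

9.04×10^4 N/C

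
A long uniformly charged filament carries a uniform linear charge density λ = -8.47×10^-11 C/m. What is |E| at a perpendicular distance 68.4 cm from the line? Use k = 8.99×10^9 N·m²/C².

E = 2.23 N/C

By cylindrical symmetry E is radial; use a coaxial Gaussian cylinder of radius 68.4 cm and length L.
Q_enc = λL, so λ_enc = -8.47×10^-11 C/m.
By Gauss's law (flux through the curved wall only), E·2πrL = λ_enc L/ε₀.
E = 2k|λ_enc|/r = 2(8.99×10^9)(8.47×10^-11)/(0.684) = 2.23 N/C.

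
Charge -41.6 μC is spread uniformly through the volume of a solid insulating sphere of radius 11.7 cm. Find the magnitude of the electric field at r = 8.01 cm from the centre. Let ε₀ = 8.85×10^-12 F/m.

1.87×10^7 N/C

Use a concentric Gaussian sphere at r = 8.01 cm (r < R).
For a uniform sphere the enclosed fraction is (r/R)³, so Q_enc = (-41.6 μC)(0.0801/0.117)³ = -1.335e-5 C.
Since E is radial and uniform over the Gaussian sphere, Φ = E·4πr² = Q_enc/ε₀.
E = |Q_enc|/(4πε₀r²) = (1.335×10^-5)/(4π·8.85×10^-12·(0.0801)²) = 1.87e7 N/C.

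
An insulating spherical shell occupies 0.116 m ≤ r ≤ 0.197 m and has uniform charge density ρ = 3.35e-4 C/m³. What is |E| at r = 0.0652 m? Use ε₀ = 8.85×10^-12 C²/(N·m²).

By spherical symmetry E is radial; choose a Gaussian sphere of radius r = 0.0652 m (r < 0.116 m, inside the empty cavity).
No charge is enclosed, so by Gauss's law E·4πr² = 0 ⇒ E = 0.

E = 0 (no enclosed charge)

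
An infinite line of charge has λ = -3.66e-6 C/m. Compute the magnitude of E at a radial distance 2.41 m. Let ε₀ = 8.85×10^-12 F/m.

Choose a coaxial cylinder of radius r = 2.41 m (arbitrary length L) as the Gaussian surface.
Q_enc = λL, so λ_enc = -3.66×10^-6 C/m.
Since E is radial and uniform over the curved surface, Φ = E·2πrL = Q_enc/ε₀ = λ_enc L/ε₀.
E = |λ_enc|/(2πε₀r) = (3.66e-6)/(2π·8.85×10^-12·2.41) = 2.73e4 N/C.

E ≈ 2.73e4 N/C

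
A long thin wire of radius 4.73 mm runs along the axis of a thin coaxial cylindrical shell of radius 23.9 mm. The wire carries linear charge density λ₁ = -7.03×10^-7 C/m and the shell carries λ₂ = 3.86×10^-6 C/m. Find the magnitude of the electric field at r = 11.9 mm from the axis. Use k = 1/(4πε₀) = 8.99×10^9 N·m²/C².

E ≈ 1.06e6 V/m

Coaxial Gaussian cylinder, radius r = 11.9 mm, length L (between the conductors, 4.73 mm < r < 23.9 mm).
Only the inner wire is enclosed; the outer shell contributes nothing inside itself. λ_enc = λ₁ = -7.03e-7 C/m.
Applying ∮E·dA = Q_enc/ε₀ with the end caps contributing no flux:
E = 2k|λ_enc|/r = 2(8.99×10^9)(7.03×10^-7)/(0.0119) = 1.06e6 N/C.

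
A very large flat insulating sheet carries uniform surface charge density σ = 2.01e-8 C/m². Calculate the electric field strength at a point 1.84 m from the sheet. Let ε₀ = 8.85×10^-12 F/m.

E ≈ 1.14×10^3 N/C

Choose a cylindrical pillbox piercing the sheet, end faces (area A) parallel to it.
Only the two end caps contribute flux: Φ = 2EA. With Q_enc = σA, Gauss's law gives E = |σ|/(2ε₀).
E = |σ|/(2ε₀) = (2.01×10^-8)/(2·8.85×10^-12) = 1.14e3 N/C.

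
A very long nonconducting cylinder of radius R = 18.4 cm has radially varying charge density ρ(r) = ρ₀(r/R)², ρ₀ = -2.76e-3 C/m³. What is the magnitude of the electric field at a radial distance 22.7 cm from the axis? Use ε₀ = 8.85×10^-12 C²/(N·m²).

E ≈ 1.16×10^7 V/m

Coaxial Gaussian cylinder, radius r = 22.7 cm, length L (r > R, full charge per length enclosed).
λ_enc = 2π ∫₀^R ρ₀(r'/R)^2 r' dr' = 2πρ₀R²/4 = -1.468×10^-4 C/m.
Gauss's law: E·2πrL = λ_enc L/ε₀.
E = |λ_enc|/(2πε₀r) = (1.468e-4)/(2π·8.85×10^-12·0.227) = 1.16×10^7 N/C.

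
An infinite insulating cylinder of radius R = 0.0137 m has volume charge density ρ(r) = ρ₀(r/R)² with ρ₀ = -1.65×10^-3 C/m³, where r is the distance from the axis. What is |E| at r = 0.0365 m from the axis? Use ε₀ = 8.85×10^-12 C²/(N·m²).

|E| = 2.40×10^5 V/m

Choose a coaxial cylinder of radius r = 0.0365 m (arbitrary length L) as the Gaussian surface (r > R, full charge per length enclosed).
λ_enc = 2π ∫₀^R ρ₀(r'/R)^2 r' dr' = 2πρ₀R²/4 = -4.865×10^-7 C/m.
Gauss's law: E·2πrL = λ_enc L/ε₀.
E = |λ_enc|/(2πε₀r) = (4.865e-7)/(2π·8.85×10^-12·0.0365) = 2.40×10^5 N/C.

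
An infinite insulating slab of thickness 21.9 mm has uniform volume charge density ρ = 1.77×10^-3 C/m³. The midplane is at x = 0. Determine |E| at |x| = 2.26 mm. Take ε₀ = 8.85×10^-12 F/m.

E = 4.52×10^5 V/m

By symmetry E is perpendicular to the slab. A Gaussian pillbox from −2.26 mm to +2.26 mm (face area A) lies entirely within the slab.
Q_enc = ρ·(2x)·A and flux = 2EA, so 2EA = 2ρxA/ε₀ ⇒ E = |ρ|x/ε₀.
E = (1.77e-3)(0.00226)/(8.85×10^-12) = 4.52×10^5 N/C.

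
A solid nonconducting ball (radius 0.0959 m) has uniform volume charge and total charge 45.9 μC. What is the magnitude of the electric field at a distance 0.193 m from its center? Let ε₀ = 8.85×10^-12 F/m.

E ≈ 1.11×10^7 V/m

Take a concentric spherical Gaussian surface of radius r = 0.193 m (r > R, so the entire charge is enclosed).
Q_enc = 45.9 μC = 4.59e-5 C.
Applying ∮E·dA = Q_enc/ε₀ with Φ = E(4πr²):
E = |Q_enc|/(4πε₀r²) = (4.59×10^-5)/(4π·8.85×10^-12·(0.193)²) = 1.11×10^7 N/C.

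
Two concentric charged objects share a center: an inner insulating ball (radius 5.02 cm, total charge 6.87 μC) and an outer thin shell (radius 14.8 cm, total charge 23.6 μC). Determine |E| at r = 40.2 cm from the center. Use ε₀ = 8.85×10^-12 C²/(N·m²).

Use a concentric Gaussian sphere at r = 40.2 cm (r > 14.8 cm, enclosing both).
Q_enc = (6.87 μC) + (23.6 μC) = 3.047×10^-5 C.
Gauss's law: E·4πr² = Q_enc/ε₀.
E = |Q_enc|/(4πε₀r²) = (3.047×10^-5)/(4π·8.85×10^-12·(0.402)²) = 1.70×10^6 N/C.

1.70×10^6 N/C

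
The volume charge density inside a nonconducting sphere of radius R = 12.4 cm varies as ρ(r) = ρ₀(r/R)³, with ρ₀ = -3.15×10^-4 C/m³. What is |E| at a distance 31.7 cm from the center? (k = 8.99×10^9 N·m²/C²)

By spherical symmetry E is radial; choose a Gaussian sphere of radius r = 31.7 cm (r > R, all charge enclosed).
Q_enc = 4π ∫₀^R ρ₀(r'/R)^3 r'² dr' = 4πρ₀R³/6 = -1.258×10^-6 C.
Since E is radial and uniform over the Gaussian sphere, Φ = E·4πr² = Q_enc/ε₀.
E = k|Q_enc|/r² = (8.99×10^9)(1.258×10^-6)/(0.317)² = 1.13×10^5 N/C.

E ≈ 1.13×10^5 V/m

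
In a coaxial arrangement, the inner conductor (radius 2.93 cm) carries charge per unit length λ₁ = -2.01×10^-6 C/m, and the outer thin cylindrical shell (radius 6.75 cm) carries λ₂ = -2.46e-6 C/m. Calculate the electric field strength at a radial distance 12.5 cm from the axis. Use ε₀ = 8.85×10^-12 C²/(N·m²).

E = 6.43e5 N/C

Choose a coaxial cylinder of radius r = 12.5 cm (arbitrary length L) as the Gaussian surface (r > 6.75 cm, enclosing both).
λ_enc = λ₁ + λ₂ = (-2.01×10^-6) + (-2.46×10^-6) = -4.47e-6 C/m.
By Gauss's law (flux through the curved wall only), E·2πrL = λ_enc L/ε₀.
E = |λ_enc|/(2πε₀r) = (4.47×10^-6)/(2π·8.85×10^-12·0.125) = 6.43×10^5 N/C.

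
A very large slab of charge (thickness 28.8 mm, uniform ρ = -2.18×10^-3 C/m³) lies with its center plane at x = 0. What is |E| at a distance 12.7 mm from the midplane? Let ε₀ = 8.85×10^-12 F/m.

|E| = 3.13e6 N/C

By symmetry E is perpendicular to the slab. A Gaussian pillbox from −12.7 mm to +12.7 mm (face area A) lies entirely within the slab.
Q_enc = ρ·(2x)·A and flux = 2EA, so 2EA = 2ρxA/ε₀ ⇒ E = |ρ|x/ε₀.
E = (2.18×10^-3)(0.0127)/(8.85×10^-12) = 3.13×10^6 N/C.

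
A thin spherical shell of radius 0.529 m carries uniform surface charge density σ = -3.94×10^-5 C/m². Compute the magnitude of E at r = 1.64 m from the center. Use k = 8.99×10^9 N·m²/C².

Use a concentric Gaussian sphere at r = 1.64 m (r > 0.529 m).
The entire shell is enclosed: Q_enc = σ·4πR² = (-3.94e-5)·4π·(0.529)² = -1.386e-4 C.
Since E is radial and uniform over the Gaussian sphere, Φ = E·4πr² = Q_enc/ε₀.
E = k|Q_enc|/r² = (8.99×10^9)(1.386×10^-4)/(1.64)² = 4.63×10^5 N/C.

|E| = 4.63e5 N/C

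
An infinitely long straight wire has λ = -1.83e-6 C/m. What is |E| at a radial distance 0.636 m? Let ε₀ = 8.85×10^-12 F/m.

|E| = 5.17×10^4 N/C

By cylindrical symmetry E is radial; use a coaxial Gaussian cylinder of radius 0.636 m and length L.
Q_enc = λL, so λ_enc = -1.83e-6 C/m.
Since E is radial and uniform over the curved surface, Φ = E·2πrL = Q_enc/ε₀ = λ_enc L/ε₀.
E = |λ_enc|/(2πε₀r) = (1.83×10^-6)/(2π·8.85×10^-12·0.636) = 5.17×10^4 N/C.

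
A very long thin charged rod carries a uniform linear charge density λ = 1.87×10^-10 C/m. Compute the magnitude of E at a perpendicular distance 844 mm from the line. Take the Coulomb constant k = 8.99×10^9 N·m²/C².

Choose a coaxial cylinder of radius r = 844 mm (arbitrary length L) as the Gaussian surface.
Q_enc = λL, so λ_enc = 1.87×10^-10 C/m.
Since E is radial and uniform over the curved surface, Φ = E·2πrL = Q_enc/ε₀ = λ_enc L/ε₀.
E = 2k|λ_enc|/r = 2(8.99×10^9)(1.87×10^-10)/(0.844) = 3.98 N/C.

E ≈ 3.98 N/C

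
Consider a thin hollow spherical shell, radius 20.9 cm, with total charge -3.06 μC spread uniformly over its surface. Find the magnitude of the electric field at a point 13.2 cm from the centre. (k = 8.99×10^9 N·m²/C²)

Symmetry ⇒ E = E(r) r̂. Gaussian sphere of radius r = 13.2 cm (inside the shell, r < 20.9 cm).
No charge lies within this surface, so Q_enc = 0 and Gauss's law gives E·4πr² = 0 ⇒ E = 0.

|E| = 0 N/C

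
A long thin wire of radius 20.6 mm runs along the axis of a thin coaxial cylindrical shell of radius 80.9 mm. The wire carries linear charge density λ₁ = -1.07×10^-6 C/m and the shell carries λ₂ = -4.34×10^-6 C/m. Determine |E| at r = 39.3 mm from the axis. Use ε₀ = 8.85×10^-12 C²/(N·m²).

Choose a coaxial cylinder of radius r = 39.3 mm (arbitrary length L) as the Gaussian surface (between the conductors, 20.6 mm < r < 80.9 mm).
The shell at 80.9 mm lies outside the Gaussian surface, so λ_enc = λ₁ = -1.07×10^-6 C/m.
Gauss's law: E·2πrL = λ_enc L/ε₀.
E = |λ_enc|/(2πε₀r) = (1.07×10^-6)/(2π·8.85×10^-12·0.0393) = 4.90e5 N/C.

|E| ≈ 4.90e5 N/C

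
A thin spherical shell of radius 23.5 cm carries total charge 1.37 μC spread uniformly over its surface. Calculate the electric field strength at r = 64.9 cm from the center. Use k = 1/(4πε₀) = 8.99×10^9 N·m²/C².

By spherical symmetry E is radial; choose a Gaussian sphere of radius r = 64.9 cm (r > 23.5 cm).
The entire shell is enclosed: Q_enc = 1.37×10^-6 C.
Gauss's law: E·4πr² = Q_enc/ε₀.
E = k|Q_enc|/r² = (8.99×10^9)(1.37×10^-6)/(0.649)² = 2.92e4 N/C.

|E| = 2.92×10^4 V/m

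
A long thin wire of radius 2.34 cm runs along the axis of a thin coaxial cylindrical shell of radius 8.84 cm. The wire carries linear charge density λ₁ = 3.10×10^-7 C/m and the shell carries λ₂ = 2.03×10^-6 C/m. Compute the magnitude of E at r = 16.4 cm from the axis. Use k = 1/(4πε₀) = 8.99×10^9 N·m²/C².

|E| = 2.57e5 N/C

Take a coaxial cylindrical Gaussian surface of radius r = 16.4 cm and length L (r > 8.84 cm, enclosing both).
λ_enc = λ₁ + λ₂ = (3.10×10^-7) + (2.03×10^-6) = 2.34×10^-6 C/m.
Applying ∮E·dA = Q_enc/ε₀ with the end caps contributing no flux:
E = 2k|λ_enc|/r = 2(8.99×10^9)(2.34e-6)/(0.164) = 2.57×10^5 N/C.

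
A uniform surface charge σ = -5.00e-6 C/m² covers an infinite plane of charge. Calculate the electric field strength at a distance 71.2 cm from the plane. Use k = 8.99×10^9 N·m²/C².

E ≈ 2.82e5 N/C

Choose a cylindrical pillbox piercing the sheet, end faces (area A) parallel to it.
Only the two end caps contribute flux: Φ = 2EA. With Q_enc = σA, Gauss's law gives E = |σ|/(2ε₀).
E = 2πk|σ| = 2π(8.99×10^9)(5.00e-6) = 2.82×10^5 N/C.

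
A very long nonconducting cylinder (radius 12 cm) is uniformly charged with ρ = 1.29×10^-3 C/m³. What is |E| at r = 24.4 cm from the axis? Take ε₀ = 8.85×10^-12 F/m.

By cylindrical symmetry E is radial; use a coaxial Gaussian cylinder of radius 24.4 cm and length L (r > 12 cm, full cross-section enclosed).
λ_enc = ρ·πR² = (1.29×10^-3)π(0.12)² = 5.836×10^-5 C/m.
By Gauss's law (flux through the curved wall only), E·2πrL = λ_enc L/ε₀.
E = |λ_enc|/(2πε₀r) = (5.836×10^-5)/(2π·8.85×10^-12·0.244) = 4.30×10^6 N/C.

4.30×10^6 N/C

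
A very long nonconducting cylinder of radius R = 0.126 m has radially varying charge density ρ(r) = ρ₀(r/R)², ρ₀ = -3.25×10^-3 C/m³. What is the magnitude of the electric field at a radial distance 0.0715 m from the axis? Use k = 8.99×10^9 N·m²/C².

E = 2.11×10^6 V/m

Take a coaxial cylindrical Gaussian surface of radius r = 0.0715 m and length L (r < R).
Integrating ρ over the cross-section to radius r: λ_enc = (2πρ₀/R²) ∫₀^r r'^3 dr' = 2πρ₀ r^4/(4·R²) = -8.404e-6 C/m.
Gauss's law: E·2πrL = λ_enc L/ε₀.
E = 2k|λ_enc|/r = 2(8.99×10^9)(8.404×10^-6)/(0.0715) = 2.11×10^6 N/C.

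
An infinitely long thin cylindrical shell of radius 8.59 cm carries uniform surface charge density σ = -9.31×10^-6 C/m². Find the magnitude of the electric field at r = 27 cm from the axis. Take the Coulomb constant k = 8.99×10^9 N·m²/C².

By cylindrical symmetry E is radial; use a coaxial Gaussian cylinder of radius 27 cm and length L (r > 8.59 cm).
The whole shell is enclosed: λ_enc = σ·2πR = (-9.31×10^-6)·2π·(0.0859) = -5.025×10^-6 C/m.
Applying ∮E·dA = Q_enc/ε₀ with the end caps contributing no flux:
E = 2k|λ_enc|/r = 2(8.99×10^9)(5.025×10^-6)/(0.27) = 3.35×10^5 N/C.

|E| = 3.35×10^5 N/C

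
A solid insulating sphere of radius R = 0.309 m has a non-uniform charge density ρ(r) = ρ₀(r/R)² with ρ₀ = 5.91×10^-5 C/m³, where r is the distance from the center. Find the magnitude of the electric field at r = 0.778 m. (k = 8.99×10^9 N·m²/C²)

Take a concentric spherical Gaussian surface of radius r = 0.778 m (r > R, all charge enclosed).
Q_enc = 4π ∫₀^R ρ₀(r'/R)^2 r'² dr' = 4πρ₀R³/5 = 4.382e-6 C.
Since E is radial and uniform over the Gaussian sphere, Φ = E·4πr² = Q_enc/ε₀.
E = k|Q_enc|/r² = (8.99×10^9)(4.382×10^-6)/(0.778)² = 6.51×10^4 N/C.

|E| ≈ 6.51e4 N/C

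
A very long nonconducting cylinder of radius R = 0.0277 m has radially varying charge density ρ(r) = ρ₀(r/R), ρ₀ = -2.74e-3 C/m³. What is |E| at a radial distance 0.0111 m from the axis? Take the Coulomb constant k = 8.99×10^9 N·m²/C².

E ≈ 4.59×10^5 N/C

By cylindrical symmetry E is radial; use a coaxial Gaussian cylinder of radius 0.0111 m and length L (r < R).
λ_enc = ∫₀^r ρ(r')·2πr' dr' = (2πρ₀/R)·r^3/3 = -2.833×10^-7 C/m.
Gauss's law: E·2πrL = λ_enc L/ε₀.
E = 2k|λ_enc|/r = 2(8.99×10^9)(2.833×10^-7)/(0.0111) = 4.59e5 N/C.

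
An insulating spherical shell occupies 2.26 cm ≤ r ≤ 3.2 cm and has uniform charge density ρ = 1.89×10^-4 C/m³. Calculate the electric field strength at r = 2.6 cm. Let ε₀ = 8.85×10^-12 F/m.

Symmetry ⇒ E = E(r) r̂. Gaussian sphere of radius r = 2.6 cm (within the shell material, 2.26 cm < r < 3.2 cm).
Enclosed charge is the volume from a to r: Q_enc = (4π/3)ρ(r³ − a³) = 4.776×10^-9 C.
Applying ∮E·dA = Q_enc/ε₀ with Φ = E(4πr²):
E = |Q_enc|/(4πε₀r²) = (4.776e-9)/(4π·8.85×10^-12·(0.026)²) = 6.35e4 N/C.

E ≈ 6.35×10^4 N/C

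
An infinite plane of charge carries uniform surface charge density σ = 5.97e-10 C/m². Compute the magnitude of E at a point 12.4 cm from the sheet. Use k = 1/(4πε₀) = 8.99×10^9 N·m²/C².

Choose a cylindrical pillbox piercing the sheet, end faces (area A) parallel to it.
Flux Φ = 2EA and Q_enc = σA, so 2EA = σA/ε₀ ⇒ E = |σ|/(2ε₀), independent of distance.
E = 2πk|σ| = 2π(8.99×10^9)(5.97×10^-10) = 33.7 N/C.

33.7 N/C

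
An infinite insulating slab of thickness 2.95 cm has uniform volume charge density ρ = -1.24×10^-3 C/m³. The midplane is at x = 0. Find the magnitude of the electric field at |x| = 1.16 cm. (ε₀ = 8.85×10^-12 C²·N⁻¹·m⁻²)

1.63×10^6 N/C

By symmetry E is perpendicular to the slab. A Gaussian pillbox from −1.16 cm to +1.16 cm (face area A) lies entirely within the slab.
Q_enc = ρ·(2x)·A and flux = 2EA, so 2EA = 2ρxA/ε₀ ⇒ E = |ρ|x/ε₀.
E = (1.24×10^-3)(0.0116)/(8.85×10^-12) = 1.63e6 N/C.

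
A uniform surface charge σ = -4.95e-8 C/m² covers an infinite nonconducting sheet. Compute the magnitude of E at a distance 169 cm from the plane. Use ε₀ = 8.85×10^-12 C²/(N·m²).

E ≈ 2.80×10^3 N/C

Choose a cylindrical pillbox piercing the sheet, end faces (area A) parallel to it.
Flux Φ = 2EA and Q_enc = σA, so 2EA = σA/ε₀ ⇒ E = |σ|/(2ε₀), independent of distance.
E = |σ|/(2ε₀) = (4.95e-8)/(2·8.85×10^-12) = 2.80×10^3 N/C.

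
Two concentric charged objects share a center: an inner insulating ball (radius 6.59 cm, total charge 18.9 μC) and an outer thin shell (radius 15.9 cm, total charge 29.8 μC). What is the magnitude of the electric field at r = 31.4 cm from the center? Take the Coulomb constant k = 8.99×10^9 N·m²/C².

E ≈ 4.44e6 V/m

Symmetry ⇒ E = E(r) r̂. Gaussian sphere of radius r = 31.4 cm (r > 15.9 cm, enclosing both).
Q_enc = (18.9 μC) + (29.8 μC) = 4.87e-5 C.
Since E is radial and uniform over the Gaussian sphere, Φ = E·4πr² = Q_enc/ε₀.
E = k|Q_enc|/r² = (8.99×10^9)(4.87×10^-5)/(0.314)² = 4.44e6 N/C.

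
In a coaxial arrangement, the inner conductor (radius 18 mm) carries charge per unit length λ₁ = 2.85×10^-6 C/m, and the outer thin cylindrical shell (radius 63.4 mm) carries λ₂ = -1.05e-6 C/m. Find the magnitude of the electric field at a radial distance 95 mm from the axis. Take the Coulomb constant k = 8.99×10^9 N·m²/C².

3.41×10^5 N/C

By cylindrical symmetry E is radial; use a coaxial Gaussian cylinder of radius 95 mm and length L (r > 63.4 mm, enclosing both).
λ_enc = λ₁ + λ₂ = (2.85e-6) + (-1.05×10^-6) = 1.80×10^-6 C/m.
Applying ∮E·dA = Q_enc/ε₀ with the end caps contributing no flux:
E = 2k|λ_enc|/r = 2(8.99×10^9)(1.80e-6)/(0.095) = 3.41e5 N/C.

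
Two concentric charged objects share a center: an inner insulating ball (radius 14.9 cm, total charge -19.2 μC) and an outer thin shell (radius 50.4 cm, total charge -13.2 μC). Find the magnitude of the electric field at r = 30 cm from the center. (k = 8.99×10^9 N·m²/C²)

Symmetry ⇒ E = E(r) r̂. Gaussian sphere of radius r = 30 cm (between the bodies, 14.9 cm < r < 50.4 cm).
Only the inner charge is enclosed; the outer shell contributes nothing inside itself. Q_enc = -19.2 μC = -1.92×10^-5 C.
Applying ∮E·dA = Q_enc/ε₀ with Φ = E(4πr²):
E = k|Q_enc|/r² = (8.99×10^9)(1.92×10^-5)/(0.3)² = 1.92×10^6 N/C.

E ≈ 1.92×10^6 V/m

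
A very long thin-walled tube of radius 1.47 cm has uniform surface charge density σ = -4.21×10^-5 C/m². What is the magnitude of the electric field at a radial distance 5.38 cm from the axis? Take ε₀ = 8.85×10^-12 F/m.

|E| ≈ 1.30×10^6 N/C

Coaxial Gaussian cylinder, radius r = 5.38 cm, length L (r > 1.47 cm).
The whole shell is enclosed: λ_enc = σ·2πR = (-4.21e-5)·2π·(0.0147) = -3.888×10^-6 C/m.
By Gauss's law (flux through the curved wall only), E·2πrL = λ_enc L/ε₀.
E = |λ_enc|/(2πε₀r) = (3.888×10^-6)/(2π·8.85×10^-12·0.0538) = 1.30×10^6 N/C.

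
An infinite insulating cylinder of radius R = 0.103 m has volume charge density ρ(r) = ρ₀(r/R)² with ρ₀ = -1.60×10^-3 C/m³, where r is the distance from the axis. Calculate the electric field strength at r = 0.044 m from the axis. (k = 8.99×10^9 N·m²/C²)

By cylindrical symmetry E is radial; use a coaxial Gaussian cylinder of radius 0.044 m and length L (r < R).
λ_enc = ∫₀^r ρ(r')·2πr' dr' = (2πρ₀/R²)·r^4/4 = -8.879×10^-7 C/m.
Applying ∮E·dA = Q_enc/ε₀ with the end caps contributing no flux:
E = 2k|λ_enc|/r = 2(8.99×10^9)(8.879e-7)/(0.044) = 3.63×10^5 N/C.

|E| ≈ 3.63×10^5 N/C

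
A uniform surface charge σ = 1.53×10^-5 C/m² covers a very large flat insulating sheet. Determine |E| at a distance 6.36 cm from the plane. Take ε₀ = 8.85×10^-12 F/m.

|E| = 8.64×10^5 N/C

Choose a cylindrical pillbox piercing the sheet, end faces (area A) parallel to it.
Flux Φ = 2EA and Q_enc = σA, so 2EA = σA/ε₀ ⇒ E = |σ|/(2ε₀), independent of distance.
E = |σ|/(2ε₀) = (1.53e-5)/(2·8.85×10^-12) = 8.64×10^5 N/C.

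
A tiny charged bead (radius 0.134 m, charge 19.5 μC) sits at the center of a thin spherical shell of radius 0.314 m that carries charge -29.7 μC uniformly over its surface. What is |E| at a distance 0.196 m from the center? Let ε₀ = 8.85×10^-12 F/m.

Take a concentric spherical Gaussian surface of radius r = 0.196 m (between the bodies, 0.134 m < r < 0.314 m).
The shell at 0.314 m lies outside the Gaussian surface, so Q_enc = 19.5 μC = 1.95×10^-5 C.
Gauss's law: E·4πr² = Q_enc/ε₀.
E = |Q_enc|/(4πε₀r²) = (1.95×10^-5)/(4π·8.85×10^-12·(0.196)²) = 4.56×10^6 N/C.

|E| ≈ 4.56×10^6 N/C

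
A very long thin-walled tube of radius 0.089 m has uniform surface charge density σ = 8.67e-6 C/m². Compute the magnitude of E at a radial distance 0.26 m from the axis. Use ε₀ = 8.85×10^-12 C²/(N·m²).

E = 3.35×10^5 N/C

Choose a coaxial cylinder of radius r = 0.26 m (arbitrary length L) as the Gaussian surface (r > 0.089 m).
The whole shell is enclosed: λ_enc = σ·2πR = (8.67×10^-6)·2π·(0.089) = 4.848e-6 C/m.
Since E is radial and uniform over the curved surface, Φ = E·2πrL = Q_enc/ε₀ = λ_enc L/ε₀.
E = |λ_enc|/(2πε₀r) = (4.848×10^-6)/(2π·8.85×10^-12·0.26) = 3.35e5 N/C.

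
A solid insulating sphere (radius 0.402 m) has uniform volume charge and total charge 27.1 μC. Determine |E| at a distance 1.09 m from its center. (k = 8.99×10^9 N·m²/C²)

|E| = 2.05×10^5 N/C

By spherical symmetry E is radial; choose a Gaussian sphere of radius r = 1.09 m (r > R, so the entire charge is enclosed).
Q_enc = 27.1 μC = 2.71e-5 C.
By Gauss's law, ∮E·dA = E·4πr² = Q_enc/ε₀.
E = k|Q_enc|/r² = (8.99×10^9)(2.71×10^-5)/(1.09)² = 2.05×10^5 N/C.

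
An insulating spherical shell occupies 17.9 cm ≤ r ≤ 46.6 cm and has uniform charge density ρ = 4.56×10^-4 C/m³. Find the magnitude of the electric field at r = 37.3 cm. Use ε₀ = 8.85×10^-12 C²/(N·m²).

5.70×10^6 N/C

Take a concentric spherical Gaussian surface of radius r = 37.3 cm (within the shell material, 17.9 cm < r < 46.6 cm).
Enclosed charge is the volume from a to r: Q_enc = (4π/3)ρ(r³ − a³) = 8.817×10^-5 C.
Applying ∮E·dA = Q_enc/ε₀ with Φ = E(4πr²):
E = |Q_enc|/(4πε₀r²) = (8.817×10^-5)/(4π·8.85×10^-12·(0.373)²) = 5.70e6 N/C.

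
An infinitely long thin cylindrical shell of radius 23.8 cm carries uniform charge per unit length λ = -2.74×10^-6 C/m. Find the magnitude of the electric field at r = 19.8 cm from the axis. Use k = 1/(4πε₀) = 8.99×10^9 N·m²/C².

Choose a coaxial cylinder of radius r = 19.8 cm (arbitrary length L) as the Gaussian surface (r < 23.8 cm, inside the shell).
No charge is enclosed, so Gauss's law gives E·2πrL = 0 ⇒ E = 0.

E = 0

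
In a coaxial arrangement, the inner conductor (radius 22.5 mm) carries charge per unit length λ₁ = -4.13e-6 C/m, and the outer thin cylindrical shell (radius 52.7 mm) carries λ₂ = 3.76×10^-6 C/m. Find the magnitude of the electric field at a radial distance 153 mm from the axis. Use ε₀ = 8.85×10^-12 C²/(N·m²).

E ≈ 4.35e4 V/m

Coaxial Gaussian cylinder, radius r = 153 mm, length L (r > 52.7 mm, enclosing both).
λ_enc = λ₁ + λ₂ = (-4.13×10^-6) + (3.76e-6) = -3.70×10^-7 C/m.
Since E is radial and uniform over the curved surface, Φ = E·2πrL = Q_enc/ε₀ = λ_enc L/ε₀.
E = |λ_enc|/(2πε₀r) = (3.70e-7)/(2π·8.85×10^-12·0.153) = 4.35e4 N/C.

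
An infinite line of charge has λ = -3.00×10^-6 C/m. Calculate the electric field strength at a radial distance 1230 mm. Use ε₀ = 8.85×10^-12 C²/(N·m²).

|E| = 4.39×10^4 N/C

By cylindrical symmetry E is radial; use a coaxial Gaussian cylinder of radius 1230 mm and length L.
Q_enc = λL, so λ_enc = -3.00×10^-6 C/m.
Since E is radial and uniform over the curved surface, Φ = E·2πrL = Q_enc/ε₀ = λ_enc L/ε₀.
E = |λ_enc|/(2πε₀r) = (3.00×10^-6)/(2π·8.85×10^-12·1.23) = 4.39e4 N/C.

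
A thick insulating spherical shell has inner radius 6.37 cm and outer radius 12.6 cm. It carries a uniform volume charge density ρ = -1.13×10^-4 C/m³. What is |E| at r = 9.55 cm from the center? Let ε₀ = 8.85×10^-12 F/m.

Symmetry ⇒ E = E(r) r̂. Gaussian sphere of radius r = 9.55 cm (within the shell material, 6.37 cm < r < 12.6 cm).
Only the shell between 6.37 cm and r is enclosed: Q_enc = ρ·(4π/3)(r³ − a³) = (-1.13×10^-4)·(4π/3)·((0.0955)³ − (0.0637)³) = -2.899×10^-7 C.
Gauss's law: E·4πr² = Q_enc/ε₀.
E = |Q_enc|/(4πε₀r²) = (2.899×10^-7)/(4π·8.85×10^-12·(0.0955)²) = 2.86×10^5 N/C.

E = 2.86×10^5 V/m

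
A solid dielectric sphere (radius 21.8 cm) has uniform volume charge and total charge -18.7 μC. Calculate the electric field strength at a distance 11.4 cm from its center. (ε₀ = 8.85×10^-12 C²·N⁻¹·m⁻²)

By spherical symmetry E is radial; choose a Gaussian sphere of radius r = 11.4 cm (r < R).
For a uniform sphere the enclosed fraction is (r/R)³, so Q_enc = (-18.7 μC)(0.114/0.218)³ = -2.674×10^-6 C.
Applying ∮E·dA = Q_enc/ε₀ with Φ = E(4πr²):
E = |Q_enc|/(4πε₀r²) = (2.674×10^-6)/(4π·8.85×10^-12·(0.114)²) = 1.85×10^6 N/C.

1.85×10^6 N/C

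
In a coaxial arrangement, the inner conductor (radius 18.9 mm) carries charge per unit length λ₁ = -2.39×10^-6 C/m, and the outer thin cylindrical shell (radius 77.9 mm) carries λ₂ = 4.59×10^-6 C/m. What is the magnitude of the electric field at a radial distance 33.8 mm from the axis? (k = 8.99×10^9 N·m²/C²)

|E| = 1.27×10^6 N/C

By cylindrical symmetry E is radial; use a coaxial Gaussian cylinder of radius 33.8 mm and length L (between the conductors, 18.9 mm < r < 77.9 mm).
Only the inner wire is enclosed; the outer shell contributes nothing inside itself. λ_enc = λ₁ = -2.39e-6 C/m.
Applying ∮E·dA = Q_enc/ε₀ with the end caps contributing no flux:
E = 2k|λ_enc|/r = 2(8.99×10^9)(2.39e-6)/(0.0338) = 1.27×10^6 N/C.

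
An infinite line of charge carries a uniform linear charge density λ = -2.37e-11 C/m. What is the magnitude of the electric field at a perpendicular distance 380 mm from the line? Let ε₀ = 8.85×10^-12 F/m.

Coaxial Gaussian cylinder, radius r = 380 mm, length L.
Q_enc = λL, so λ_enc = -2.37×10^-11 C/m.
Gauss's law: E·2πrL = λ_enc L/ε₀.
E = |λ_enc|/(2πε₀r) = (2.37×10^-11)/(2π·8.85×10^-12·0.38) = 1.12 N/C.

|E| = 1.12 N/C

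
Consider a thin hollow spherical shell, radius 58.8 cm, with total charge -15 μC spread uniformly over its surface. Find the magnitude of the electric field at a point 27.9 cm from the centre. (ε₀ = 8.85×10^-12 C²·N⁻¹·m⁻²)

Take a concentric spherical Gaussian surface of radius r = 27.9 cm (inside the shell, r < 58.8 cm).
All the charge is outside the Gaussian surface: Q_enc = 0, hence E = 0 everywhere inside the shell.

E = 0 (no enclosed charge)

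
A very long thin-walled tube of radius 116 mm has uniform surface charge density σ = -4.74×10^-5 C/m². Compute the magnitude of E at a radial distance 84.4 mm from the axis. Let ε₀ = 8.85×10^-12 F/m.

Take a coaxial cylindrical Gaussian surface of radius r = 84.4 mm and length L (r < 116 mm, inside the shell).
All the surface charge lies outside this cylinder: Q_enc = 0, hence E = 0.

E = 0 (no enclosed charge)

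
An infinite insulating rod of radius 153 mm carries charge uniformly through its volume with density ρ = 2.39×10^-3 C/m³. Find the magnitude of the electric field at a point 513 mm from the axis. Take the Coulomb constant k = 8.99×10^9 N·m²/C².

6.16×10^6 N/C

Coaxial Gaussian cylinder, radius r = 513 mm, length L (r > 153 mm, full cross-section enclosed).
λ_enc = ρ·πR² = (2.39×10^-3)π(0.153)² = 1.758×10^-4 C/m.
Gauss's law: E·2πrL = λ_enc L/ε₀.
E = 2k|λ_enc|/r = 2(8.99×10^9)(1.758e-4)/(0.513) = 6.16e6 N/C.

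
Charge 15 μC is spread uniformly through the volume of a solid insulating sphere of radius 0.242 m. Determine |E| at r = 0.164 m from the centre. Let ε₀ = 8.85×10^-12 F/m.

E ≈ 1.56×10^6 N/C

Symmetry ⇒ E = E(r) r̂. Gaussian sphere of radius r = 0.164 m (r < R).
Only the charge within r is enclosed: Q_enc = Q·(r/R)³ = (15 μC)·(0.164 m/0.242 m)³ = 4.668×10^-6 C.
Applying ∮E·dA = Q_enc/ε₀ with Φ = E(4πr²):
E = |Q_enc|/(4πε₀r²) = (4.668e-6)/(4π·8.85×10^-12·(0.164)²) = 1.56×10^6 N/C.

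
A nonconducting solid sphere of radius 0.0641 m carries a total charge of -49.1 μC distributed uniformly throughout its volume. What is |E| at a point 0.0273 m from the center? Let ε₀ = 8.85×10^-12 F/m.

Take a concentric spherical Gaussian surface of radius r = 0.0273 m (r < R).
For a uniform sphere the enclosed fraction is (r/R)³, so Q_enc = (-49.1 μC)(0.0273/0.0641)³ = -3.793e-6 C.
By Gauss's law, ∮E·dA = E·4πr² = Q_enc/ε₀.
E = |Q_enc|/(4πε₀r²) = (3.793×10^-6)/(4π·8.85×10^-12·(0.0273)²) = 4.58×10^7 N/C.

E ≈ 4.58e7 V/m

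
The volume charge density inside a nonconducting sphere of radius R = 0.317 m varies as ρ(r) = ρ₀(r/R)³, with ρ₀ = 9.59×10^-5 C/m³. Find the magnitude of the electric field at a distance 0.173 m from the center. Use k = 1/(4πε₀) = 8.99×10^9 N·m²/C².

By spherical symmetry E is radial; choose a Gaussian sphere of radius r = 0.173 m (r < R).
Q_enc = ∫₀^r ρ(r')·4πr'² dr' = (4πρ₀/R³) ∫₀^r r'^5 dr' = 4πρ₀ r^6/(6·R³) = 1.69e-7 C.
Applying ∮E·dA = Q_enc/ε₀ with Φ = E(4πr²):
E = k|Q_enc|/r² = (8.99×10^9)(1.69×10^-7)/(0.173)² = 5.08×10^4 N/C.

|E| = 5.08×10^4 N/C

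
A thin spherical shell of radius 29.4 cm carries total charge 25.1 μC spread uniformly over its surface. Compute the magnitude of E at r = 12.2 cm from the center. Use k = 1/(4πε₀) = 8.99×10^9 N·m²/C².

By spherical symmetry E is radial; choose a Gaussian sphere of radius r = 12.2 cm (inside the shell, r < 29.4 cm).
All the charge is outside the Gaussian surface: Q_enc = 0, hence E = 0 everywhere inside the shell.

E = 0 (no enclosed charge)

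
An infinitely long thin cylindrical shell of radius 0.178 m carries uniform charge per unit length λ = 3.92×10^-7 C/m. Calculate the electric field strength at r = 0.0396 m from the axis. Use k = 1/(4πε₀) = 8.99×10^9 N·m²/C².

E = 0

Take a coaxial cylindrical Gaussian surface of radius r = 0.0396 m and length L (r < 0.178 m, inside the shell).
No charge is enclosed, so Gauss's law gives E·2πrL = 0 ⇒ E = 0.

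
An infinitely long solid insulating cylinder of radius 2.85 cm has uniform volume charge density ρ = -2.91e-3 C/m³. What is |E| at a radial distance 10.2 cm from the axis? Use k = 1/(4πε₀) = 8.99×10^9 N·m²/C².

E ≈ 1.31e6 N/C

Choose a coaxial cylinder of radius r = 10.2 cm (arbitrary length L) as the Gaussian surface (r > 2.85 cm, full cross-section enclosed).
λ_enc = ρ·πR² = (-2.91×10^-3)π(0.0285)² = -7.426×10^-6 C/m.
By Gauss's law (flux through the curved wall only), E·2πrL = λ_enc L/ε₀.
E = 2k|λ_enc|/r = 2(8.99×10^9)(7.426×10^-6)/(0.102) = 1.31×10^6 N/C.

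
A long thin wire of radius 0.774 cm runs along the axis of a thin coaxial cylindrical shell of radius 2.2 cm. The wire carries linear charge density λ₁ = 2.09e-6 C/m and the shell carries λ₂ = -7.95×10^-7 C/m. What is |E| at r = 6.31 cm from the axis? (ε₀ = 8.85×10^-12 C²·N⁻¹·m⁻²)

E ≈ 3.69×10^5 N/C

Take a coaxial cylindrical Gaussian surface of radius r = 6.31 cm and length L (r > 2.2 cm, enclosing both).
λ_enc = λ₁ + λ₂ = (2.09×10^-6) + (-7.95×10^-7) = 1.295e-6 C/m.
Gauss's law: E·2πrL = λ_enc L/ε₀.
E = |λ_enc|/(2πε₀r) = (1.295×10^-6)/(2π·8.85×10^-12·0.0631) = 3.69e5 N/C.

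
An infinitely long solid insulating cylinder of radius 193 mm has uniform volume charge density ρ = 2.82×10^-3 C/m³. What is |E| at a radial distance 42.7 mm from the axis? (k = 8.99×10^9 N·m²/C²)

|E| ≈ 6.80e6 N/C

Choose a coaxial cylinder of radius r = 42.7 mm (arbitrary length L) as the Gaussian surface (r < R).
Enclosed charge per unit length: λ_enc = ρ·πr² = (2.82e-3)π(0.0427)² = 1.615×10^-5 C/m.
Gauss's law: E·2πrL = λ_enc L/ε₀.
E = 2k|λ_enc|/r = 2(8.99×10^9)(1.615×10^-5)/(0.0427) = 6.80×10^6 N/C.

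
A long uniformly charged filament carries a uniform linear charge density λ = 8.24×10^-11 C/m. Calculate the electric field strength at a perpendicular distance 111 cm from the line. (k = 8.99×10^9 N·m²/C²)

E = 1.33 N/C

Coaxial Gaussian cylinder, radius r = 111 cm, length L.
Q_enc = λL, so λ_enc = 8.24×10^-11 C/m.
Gauss's law: E·2πrL = λ_enc L/ε₀.
E = 2k|λ_enc|/r = 2(8.99×10^9)(8.24×10^-11)/(1.11) = 1.33 N/C.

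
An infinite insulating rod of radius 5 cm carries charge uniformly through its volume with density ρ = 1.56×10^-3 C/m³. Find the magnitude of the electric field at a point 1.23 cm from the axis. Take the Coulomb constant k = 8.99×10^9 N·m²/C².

Coaxial Gaussian cylinder, radius r = 1.23 cm, length L (r < R).
Charge inside radius r per length L is ρ·πr²·L, so λ_enc = ρπr² = 7.415e-7 C/m.
By Gauss's law (flux through the curved wall only), E·2πrL = λ_enc L/ε₀.
E = 2k|λ_enc|/r = 2(8.99×10^9)(7.415×10^-7)/(0.0123) = 1.08×10^6 N/C.

E ≈ 1.08e6 V/m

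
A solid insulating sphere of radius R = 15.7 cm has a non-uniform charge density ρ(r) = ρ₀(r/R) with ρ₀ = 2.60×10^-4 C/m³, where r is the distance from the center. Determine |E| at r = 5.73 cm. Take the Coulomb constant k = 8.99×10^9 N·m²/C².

1.54×10^5 V/m

Take a concentric spherical Gaussian surface of radius r = 5.73 cm (r < R).
Q_enc = ∫₀^r ρ(r')·4πr'² dr' = (4πρ₀/R) ∫₀^r r'^3 dr' = 4πρ₀ r^4/(4·R) = 5.608×10^-8 C.
Applying ∮E·dA = Q_enc/ε₀ with Φ = E(4πr²):
E = k|Q_enc|/r² = (8.99×10^9)(5.608×10^-8)/(0.0573)² = 1.54×10^5 N/C.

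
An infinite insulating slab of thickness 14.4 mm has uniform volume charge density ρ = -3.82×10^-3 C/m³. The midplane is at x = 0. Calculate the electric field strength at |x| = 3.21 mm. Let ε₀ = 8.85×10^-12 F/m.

By symmetry E is perpendicular to the slab. A Gaussian pillbox from −3.21 mm to +3.21 mm (face area A) lies entirely within the slab.
Q_enc = ρ·(2x)·A and flux = 2EA, so 2EA = 2ρxA/ε₀ ⇒ E = |ρ|x/ε₀.
E = (3.82×10^-3)(0.00321)/(8.85×10^-12) = 1.39×10^6 N/C.

E ≈ 1.39×10^6 N/C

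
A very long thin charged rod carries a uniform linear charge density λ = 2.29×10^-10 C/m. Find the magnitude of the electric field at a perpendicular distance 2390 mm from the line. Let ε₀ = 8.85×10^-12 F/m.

|E| = 1.72 N/C

Coaxial Gaussian cylinder, radius r = 2390 mm, length L.
Q_enc = λL, so λ_enc = 2.29e-10 C/m.
Gauss's law: E·2πrL = λ_enc L/ε₀.
E = |λ_enc|/(2πε₀r) = (2.29×10^-10)/(2π·8.85×10^-12·2.39) = 1.72 N/C.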